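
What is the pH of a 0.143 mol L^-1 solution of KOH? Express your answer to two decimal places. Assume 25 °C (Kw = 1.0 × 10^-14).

KOH is a strong base; [OH-] = 0.143 M.
pOH = -log(0.143) = 0.84
pH = 14.00 - 0.84 = 13.16

pH = 13.16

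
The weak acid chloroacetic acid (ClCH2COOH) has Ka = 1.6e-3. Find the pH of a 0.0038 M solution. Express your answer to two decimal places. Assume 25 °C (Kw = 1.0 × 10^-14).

pH = 2.75

ClCH2COOH ⇌ ClCH2COO- + H+
Ka = [H+]²/(0.0038 − [H+]) = 1.6 × 10^-3
Here C₀/Ka ≈ 2.38, so the small-[H+] approximation fails. Use the quadratic:
[H+] = [−0.0016 + √(0.0016² + 2.43e-05)]/2 = 1.79 × 10^-3 M
pH = −log[H+] = −log(1.79 × 10^-3) = 2.75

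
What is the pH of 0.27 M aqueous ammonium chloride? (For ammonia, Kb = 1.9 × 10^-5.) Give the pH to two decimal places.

NH4+ is the conjugate acid of the weak base NH3.
Ka = Kw/Kb = 1.0×10^-14 / 1.9 × 10^-5 = 5.26 × 10^-10
Let x = [H+] at equilibrium. Ka = x²/(0.27 − x).
Assume x ≪ 0.27: x ≈ √(5.26 × 10^-10 × 0.27) = 1.19 × 10^-5 M
pH = −log[H+] = −log(1.19 × 10^-5) = 4.92

pH = 4.92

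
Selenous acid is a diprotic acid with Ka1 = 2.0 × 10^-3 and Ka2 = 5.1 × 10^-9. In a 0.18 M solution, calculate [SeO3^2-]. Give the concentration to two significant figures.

First ionization gives [H+] ≈ [HSeO3-] = 1.80 × 10^-2 M.
Second step: Ka2 = [H+][SeO3^2-]/[HSeO3-] ≈ [SeO3^2-] (since [H+] ≈ [HSeO3-]).
So [SeO3^2-] ≈ Ka2.

5.1 × 10^-9 M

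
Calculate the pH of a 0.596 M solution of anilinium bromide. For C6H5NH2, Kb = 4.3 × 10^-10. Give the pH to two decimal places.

C6H5NH3+ is the conjugate acid of the weak base C6H5NH2.
Ka = Kw/Kb = 1.0×10^-14 / 4.3 × 10^-10 = 2.33 × 10^-5
Ka = x²/(0.596 − x) = 2.33 × 10^-5
Assume x ≪ 0.596: x ≈ √(2.33 × 10^-5 × 0.596) = 3.73 × 10^-3 M
Check: 0.63% ionized — well under 5%, approximation valid.
pH = −log[H+] = −log(3.73 × 10^-3) = 2.43

pH = 2.43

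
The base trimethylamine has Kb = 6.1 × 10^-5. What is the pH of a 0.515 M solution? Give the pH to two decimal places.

pH = 11.75

(CH3)3N + H2O ⇌ (CH3)3NH+ + OH-
From the ICE table, Kb = x²/(0.515 − x) = 6.1 × 10^-5.
Neglecting x in the denominator: x = √(6.1 × 10^-5 × 0.515) = 5.60 × 10^-3 M
(x/C₀ = 1.1% < 5%, so the approximation holds.)
pOH = 2.25, so pH = 14.00 − pOH = 11.75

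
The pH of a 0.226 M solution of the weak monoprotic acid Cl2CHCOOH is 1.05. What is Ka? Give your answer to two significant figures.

Ka = 5.8 × 10^-2

[H+] = 10^(-1.05) = 8.91 × 10^-2 M
At equilibrium [HA] = 0.226 − 8.91 × 10^-2 = 1.37 × 10^-1 M
Ka = [H+][A-]/[HA] = (8.91 × 10^-2)² / 1.37 × 10^-1 = 5.8 × 10^-2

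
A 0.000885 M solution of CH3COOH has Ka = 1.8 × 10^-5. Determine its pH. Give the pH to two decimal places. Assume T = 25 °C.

CH3COOH ⇌ CH3COO- + H+
From the ICE table, Ka = x²/(0.000885 − x) = 1.8 × 10^-5.
The 5% rule fails; solving x² + Ka·x − Ka·C₀ = 0 exactly:
x = [−1.8e-05 + √(1.8e-05² + 6.37e-08)]/2 = 1.18 × 10^-4 M
pH = −log[H+] = −log(1.18 × 10^-4) = 3.93

pH = 3.93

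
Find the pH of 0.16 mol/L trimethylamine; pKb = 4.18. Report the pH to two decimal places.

(CH3)3N + H2O ⇌ (CH3)3NH+ + OH-
Kb = 10^(−4.18) = 6.61 × 10^-5
Kb = [OH-]²/(0.16 − [OH-]) = 6.61 × 10^-5
Since Kb ≪ C₀, [OH-] ≈ √(Kb·C₀) = 3.25 × 10^-3 M.
Check: 2% ionized — well under 5%, approximation valid.
pOH = −log(3.25 × 10^-3) = 2.49; pH = 14.00 − 2.49 = 11.51

pH = 11.51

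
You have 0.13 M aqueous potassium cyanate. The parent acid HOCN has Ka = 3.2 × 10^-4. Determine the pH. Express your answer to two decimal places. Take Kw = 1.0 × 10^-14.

pH = 8.30

OCN- is the conjugate base of the weak acid HOCN.
Kb = Kw/Ka = 1.0×10^-14 / 3.2 × 10^-4 = 3.12 × 10^-11
From the ICE table, Kb = x²/(0.13 − x) = 3.12 × 10^-11.
Neglecting x in the denominator: x = √(3.12 × 10^-11 × 0.13) = 2.01 × 10^-6 M
pOH = 5.70, so pH = 14.00 − pOH = 8.30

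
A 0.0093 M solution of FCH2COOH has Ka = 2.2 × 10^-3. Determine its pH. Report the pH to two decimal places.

FCH2COOH ⇌ FCH2COO- + H+
Ka = x²/(0.0093 − x) = 2.2 × 10^-3
Here C₀/Ka ≈ 4.23, so the small-x approximation fails. Use the quadratic:
x = (−Ka + √(Ka² + 4·Ka·C₀))/2 = 3.56 × 10^-3 M
pH = −log(3.56 × 10^-3) = 2.45

pH = 2.45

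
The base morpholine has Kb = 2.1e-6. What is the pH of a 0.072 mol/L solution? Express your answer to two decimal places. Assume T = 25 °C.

pH = 10.59

C4H8ONH + H2O ⇌ C4H8ONH2+ + OH-
Kb = [OH-]²/(0.072 − [OH-]) = 2.1 × 10^-6
Assume [OH-] ≪ 0.072: [OH-] ≈ √(2.1 × 10^-6 × 0.072) = 3.89 × 10^-4 M
([OH-]/C₀ = 0.54% < 5%, so the approximation holds.)
pOH = 3.41, so pH = 14.00 − pOH = 10.59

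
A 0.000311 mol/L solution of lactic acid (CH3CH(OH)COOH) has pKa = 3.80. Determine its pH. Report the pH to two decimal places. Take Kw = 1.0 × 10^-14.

pH = 3.81

CH3CH(OH)COOH ⇌ CH3CH(OH)COO- + H+
Ka = 10^(−3.80) = 1.58 × 10^-4
Ka = x²/(0.000311 − x) = 1.58 × 10^-4
The 5% rule fails; solving x² + Ka·x − Ka·C₀ = 0 exactly:
x = [−0.000158 + √(0.000158² + 1.97e-07)]/2 = 1.56 × 10^-4 M
pH = −log(1.56 × 10^-4) = 3.81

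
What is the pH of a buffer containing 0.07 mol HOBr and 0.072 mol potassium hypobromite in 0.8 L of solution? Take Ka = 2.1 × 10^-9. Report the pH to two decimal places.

pH = 8.69

pKa = −log(2.1 × 10^-9) = 8.678
Henderson–Hasselbalch: pH = pKa + log([OBr-]/[HOBr]) = 8.678 + log(0.072/0.07)
pH = 8.678 + (+0.012) = 8.69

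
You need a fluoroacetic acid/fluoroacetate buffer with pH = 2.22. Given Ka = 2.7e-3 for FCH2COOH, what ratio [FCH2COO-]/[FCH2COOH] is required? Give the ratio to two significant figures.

ratio = 0.45

pKa = -log(2.7 × 10^-3) = 2.569
pH = pKa + log(r) ⇒ log(r) = 2.22 − 2.569 = -0.349
r = [FCH2COO-]/[FCH2COOH] = 10^(-0.349) = 0.448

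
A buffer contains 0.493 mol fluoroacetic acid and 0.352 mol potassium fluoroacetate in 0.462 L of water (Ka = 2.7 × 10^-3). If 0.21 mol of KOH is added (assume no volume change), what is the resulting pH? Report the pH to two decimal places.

pH = 2.87

OH- converts FCH2COOH to FCH2COO-: FCH2COOH → 0.283 mol, FCH2COO- → 0.562 mol.
pKa = −log(2.7 × 10^-3) = 2.569
pH = pKa + log([A⁻]/[HA]) = 2.569 + log(0.562/0.283) = 2.569 +0.298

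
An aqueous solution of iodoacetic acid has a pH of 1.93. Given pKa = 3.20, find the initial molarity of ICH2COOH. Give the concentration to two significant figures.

C₀ = 2.3 × 10^-1 M

[H+] = 10^(-1.93) = 1.17 × 10^-2 M = x
Ka = 10^(−3.20) = 6.31 × 10^-4
Ka = x²/(C₀ − x) ⇒ C₀ = x + x²/Ka
C₀ = 1.17 × 10^-2 + (1.17 × 10^-2)²/(6.31 × 10^-4) = 2.29 × 10^-1 M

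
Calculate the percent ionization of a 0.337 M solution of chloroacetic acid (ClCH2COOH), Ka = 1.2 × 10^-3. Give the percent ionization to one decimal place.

5.8%

ClCH2COOH ⇌ ClCH2COO- + H+; let x = [H+] at equilibrium.
Ka = x²/(C₀ − x); solving the quadratic gives x = 1.95 × 10^-2 M.
Fraction ionized = 1.95 × 10^-2 / 0.337 = 0.0579 → 5.8%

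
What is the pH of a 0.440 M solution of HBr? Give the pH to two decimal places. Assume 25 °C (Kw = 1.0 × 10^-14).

pH = 0.36

HBr is a strong acid and dissociates completely, so [H+] = 0.440 M.
pH = -log(0.44) = 0.36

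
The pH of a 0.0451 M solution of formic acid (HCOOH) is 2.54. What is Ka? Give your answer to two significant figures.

[H+] = 10^(-2.54) = 2.88 × 10^-3 M
At equilibrium [HA] = 0.0451 − 2.88 × 10^-3 = 4.22 × 10^-2 M
Ka = [H+][A-]/[HA] = (2.88 × 10^-3)² / 4.22 × 10^-2 = 2.0 × 10^-4

Ka = 2.0 × 10^-4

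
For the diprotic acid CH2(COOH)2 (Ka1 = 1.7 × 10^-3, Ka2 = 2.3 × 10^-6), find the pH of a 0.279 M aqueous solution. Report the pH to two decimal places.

Since Ka1 ≫ Ka2, the first ionization dominates [H+].
Ka1 = x²/(0.279 − x) = 1.7 × 10^-3
Solving the quadratic: x = (−Ka1 + √(Ka1² + 4·Ka1·C₀))/2 = 2.09 × 10^-2 M
pH = −log(2.09 × 10^-2) = 1.68

pH = 1.68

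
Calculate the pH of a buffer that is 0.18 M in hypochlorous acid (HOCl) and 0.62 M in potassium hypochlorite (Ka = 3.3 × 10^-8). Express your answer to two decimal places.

pH = 8.02

pKa = −log(3.3 × 10^-8) = 7.481
Henderson–Hasselbalch: pH = pKa + log([OCl-]/[HOCl]) = 7.481 + log(0.62/0.18)
pH = 7.481 + (+0.537) = 8.02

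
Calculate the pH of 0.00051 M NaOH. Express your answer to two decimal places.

NaOH is a strong base; [OH-] = 0.00051 M.
pOH = -log(0.00051) = 3.29
pH = 14.00 - 3.29 = 10.71

pH = 10.71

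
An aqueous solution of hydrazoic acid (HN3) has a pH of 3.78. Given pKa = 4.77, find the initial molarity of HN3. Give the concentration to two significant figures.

C₀ = 1.8 × 10^-3 M

[H+] = 10^(-3.78) = 1.66 × 10^-4 M = x
Ka = 10^(−4.77) = 1.70 × 10^-5
Ka = x²/(C₀ − x) ⇒ C₀ = x + x²/Ka
C₀ = 1.66 × 10^-4 + (1.66 × 10^-4)²/(1.70 × 10^-5) = 1.79 × 10^-3 M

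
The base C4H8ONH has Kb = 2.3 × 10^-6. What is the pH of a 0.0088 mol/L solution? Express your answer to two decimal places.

C4H8ONH + H2O ⇌ C4H8ONH2+ + OH-
Kb = x²/(0.0088 − x) = 2.3 × 10^-6
Neglecting x in the denominator: x = √(2.3 × 10^-6 × 0.0088) = 1.42 × 10^-4 M
pOH = 3.85, so pH = 14.00 − pOH = 10.15

pH = 10.15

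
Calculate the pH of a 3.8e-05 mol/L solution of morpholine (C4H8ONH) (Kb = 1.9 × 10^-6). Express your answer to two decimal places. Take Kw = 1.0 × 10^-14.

pH = 8.88

C4H8ONH + H2O ⇌ C4H8ONH2+ + OH-
Kb = [OH-]²/(3.8e-05 − [OH-]) = 1.9 × 10^-6
Here C₀/Kb ≈ 20, so the small-[OH-] approximation fails. Use the quadratic:
[OH-] = [−1.9e-06 + √(1.9e-06² + 2.89e-10)]/2 = 7.60 × 10^-6 M
pOH = −log(7.60 × 10^-6) = 5.12; pH = 14.00 − 5.12 = 8.88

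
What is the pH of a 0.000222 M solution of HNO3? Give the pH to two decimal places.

HNO3 is a strong acid and dissociates completely, so [H+] = 0.000222 M.
pH = -log(0.000222) = 3.65

pH = 3.65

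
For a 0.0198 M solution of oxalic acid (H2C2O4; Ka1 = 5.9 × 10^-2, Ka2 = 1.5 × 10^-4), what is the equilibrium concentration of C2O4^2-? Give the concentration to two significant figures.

First ionization gives [H+] ≈ [HC2O4-] = 1.56 × 10^-2 M.
Second step: Ka2 = [H+][C2O4^2-]/[HC2O4-] ≈ [C2O4^2-] (since [H+] ≈ [HC2O4-]).
So [C2O4^2-] ≈ Ka2.

1.5 × 10^-4 M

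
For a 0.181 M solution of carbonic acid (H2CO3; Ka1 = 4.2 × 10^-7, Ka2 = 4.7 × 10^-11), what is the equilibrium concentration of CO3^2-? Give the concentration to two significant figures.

First ionization gives [H+] ≈ [HCO3-] = 2.76 × 10^-4 M.
Second step: Ka2 = [H+][CO3^2-]/[HCO3-] ≈ [CO3^2-] (since [H+] ≈ [HCO3-]).
So [CO3^2-] ≈ Ka2.

4.7 × 10^-11 M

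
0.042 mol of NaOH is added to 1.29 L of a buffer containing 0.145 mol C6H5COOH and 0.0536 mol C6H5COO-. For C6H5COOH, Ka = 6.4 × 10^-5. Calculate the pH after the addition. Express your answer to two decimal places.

OH- converts C6H5COOH to C6H5COO-: C6H5COOH → 0.103 mol, C6H5COO- → 0.0956 mol.
pKa = −log(6.4 × 10^-5) = 4.194
pH = pKa + log([A⁻]/[HA]) = 4.194 + log(0.0956/0.103) = 4.194 -0.032

pH = 4.16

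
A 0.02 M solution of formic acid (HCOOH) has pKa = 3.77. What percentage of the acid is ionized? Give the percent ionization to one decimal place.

HCOOH ⇌ HCOO- + H+; let x = [H+] at equilibrium.
Ka = 10^(−3.77) = 1.70 × 10^-4
Solve x² + 0.00017x − 3.4e-06 = 0 → x = 1.76 × 10^-3 M
% ionization = x/C₀ × 100% = 1.76 × 10^-3/0.02 × 100% = 8.8%

8.8%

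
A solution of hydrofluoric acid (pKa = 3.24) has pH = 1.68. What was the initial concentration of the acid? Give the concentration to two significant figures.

C₀ = 7.8 × 10^-1 M

[H+] = 10^(-1.68) = 2.09 × 10^-2 M = x
Ka = 10^(−3.24) = 5.75 × 10^-4
Ka = x²/(C₀ − x) ⇒ C₀ = x + x²/Ka
C₀ = 2.09 × 10^-2 + (2.09 × 10^-2)²/(5.75 × 10^-4) = 7.81 × 10^-1 M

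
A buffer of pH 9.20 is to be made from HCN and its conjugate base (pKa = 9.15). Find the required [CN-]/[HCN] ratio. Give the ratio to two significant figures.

ratio = 1.1

pH = pKa + log(r) ⇒ log(r) = 9.20 − 9.15 = +0.05
r = [CN-]/[HCN] = 10^(+0.05) = 1.12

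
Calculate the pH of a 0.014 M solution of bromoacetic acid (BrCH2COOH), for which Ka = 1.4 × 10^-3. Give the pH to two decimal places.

BrCH2COOH ⇌ BrCH2COO- + H+
From the ICE table, Ka = [H+]²/(0.014 − [H+]) = 1.4 × 10^-3.
Here C₀/Ka ≈ 10, so the small-[H+] approximation fails. Use the quadratic:
[H+] = [−0.0014 + √(0.0014² + 7.84e-05)]/2 = 3.78 × 10^-3 M
pH = −log[H+] = −log(3.78 × 10^-3) = 2.42

pH = 2.42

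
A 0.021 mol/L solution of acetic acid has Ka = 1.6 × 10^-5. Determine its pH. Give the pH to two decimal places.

CH3COOH ⇌ CH3COO- + H+
From the ICE table, Ka = [H+]²/(0.021 − [H+]) = 1.6 × 10^-5.
Since Ka ≪ C₀, [H+] ≈ √(Ka·C₀) = 5.80 × 10^-4 M.
pH = −log[H+] = −log(5.80 × 10^-4) = 3.24

pH = 3.24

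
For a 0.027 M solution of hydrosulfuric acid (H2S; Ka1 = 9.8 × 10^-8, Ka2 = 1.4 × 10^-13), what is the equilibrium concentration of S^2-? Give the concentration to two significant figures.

1.4 × 10^-13 M

First ionization gives [H+] ≈ [HS-] = 5.14 × 10^-5 M.
Second step: Ka2 = [H+][S^2-]/[HS-] ≈ [S^2-] (since [H+] ≈ [HS-]).
So [S^2-] ≈ Ka2.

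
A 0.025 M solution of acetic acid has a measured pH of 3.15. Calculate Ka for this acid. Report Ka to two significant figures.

Ka = 2.1 × 10^-5

[H+] = 10^(-3.15) = 7.08 × 10^-4 M
At equilibrium [HA] = 0.025 − 7.08 × 10^-4 = 2.43 × 10^-2 M
Ka = [H+][A-]/[HA] = (7.08 × 10^-4)² / 2.43 × 10^-2 = 2.1 × 10^-5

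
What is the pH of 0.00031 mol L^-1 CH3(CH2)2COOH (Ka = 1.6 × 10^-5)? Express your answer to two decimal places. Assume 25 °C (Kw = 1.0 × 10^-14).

CH3(CH2)2COOH ⇌ CH3(CH2)2COO- + H+
From the ICE table, Ka = x²/(0.00031 − x) = 1.6 × 10^-5.
Here C₀/Ka ≈ 19.4, so the small-x approximation fails. Use the quadratic:
x = [−1.6e-05 + √(1.6e-05² + 1.98e-08)]/2 = 6.29 × 10^-5 M
pH = −log[H+] = −log(6.29 × 10^-5) = 4.20

pH = 4.20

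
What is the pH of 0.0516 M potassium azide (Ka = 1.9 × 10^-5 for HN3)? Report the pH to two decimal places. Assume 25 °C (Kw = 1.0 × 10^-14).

pH = 8.72

N3- is the conjugate base of the weak acid HN3.
Kb = Kw/Ka = 1.0×10^-14 / 1.9 × 10^-5 = 5.26 × 10^-10
Kb = x²/(0.0516 − x) = 5.26 × 10^-10
Neglecting x in the denominator: x = √(5.26 × 10^-10 × 0.0516) = 5.21 × 10^-6 M
(x/C₀ = 0.01% < 5%, so the approximation holds.)
pOH = −log(5.21 × 10^-6) = 5.28; pH = 14.00 − 5.28 = 8.72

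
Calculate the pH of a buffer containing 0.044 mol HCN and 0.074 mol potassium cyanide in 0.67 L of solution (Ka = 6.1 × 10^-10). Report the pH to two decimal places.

pH = 9.44

pKa = −log(6.1 × 10^-10) = 9.215
Henderson–Hasselbalch: pH = pKa + log([CN-]/[HCN]) = 9.215 + log(0.074/0.044)
pH = 9.215 + (+0.226) = 9.44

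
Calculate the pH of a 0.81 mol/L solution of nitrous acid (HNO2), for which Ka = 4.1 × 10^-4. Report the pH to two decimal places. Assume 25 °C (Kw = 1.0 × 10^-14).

HNO2 ⇌ NO2- + H+
Ka = [H+]²/(0.81 − [H+]) = 4.1 × 10^-4
Since Ka ≪ C₀, [H+] ≈ √(Ka·C₀) = 1.82 × 10^-2 M.
pH = −log[H+] = −log(1.82 × 10^-2) = 1.74

pH = 1.74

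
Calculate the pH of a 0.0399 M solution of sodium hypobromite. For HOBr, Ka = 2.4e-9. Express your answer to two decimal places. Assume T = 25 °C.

pH = 10.61

OBr- is the conjugate base of the weak acid HOBr.
Kb = Kw/Ka = 1.0×10^-14 / 2.4 × 10^-9 = 4.17 × 10^-6
From the ICE table, Kb = [OH-]²/(0.0399 − [OH-]) = 4.17 × 10^-6.
Assume [OH-] ≪ 0.0399: [OH-] ≈ √(4.17 × 10^-6 × 0.0399) = 4.08 × 10^-4 M
pOH = −log(4.08 × 10^-4) = 3.39; pH = 14.00 − 3.39 = 10.61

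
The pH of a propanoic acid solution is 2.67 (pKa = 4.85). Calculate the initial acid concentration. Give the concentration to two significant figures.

[H+] = 10^(-2.67) = 2.14 × 10^-3 M = x
Ka = 10^(−4.85) = 1.41 × 10^-5
Ka = x²/(C₀ − x) ⇒ C₀ = x + x²/Ka
C₀ = 2.14 × 10^-3 + (2.14 × 10^-3)²/(1.41 × 10^-5) = 3.27 × 10^-1 M

C₀ = 3.3 × 10^-1 M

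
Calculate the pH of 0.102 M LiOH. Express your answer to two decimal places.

pH = 13.01

LiOH is a strong base; [OH-] = 0.102 M.
pOH = -log(0.102) = 0.99
pH = 14.00 - 0.99 = 13.01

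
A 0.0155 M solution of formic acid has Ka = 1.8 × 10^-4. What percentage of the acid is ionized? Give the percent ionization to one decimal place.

HCOOH ⇌ HCOO- + H+; let x = [H+] at equilibrium.
Ka = x²/(C₀ − x); solving the quadratic gives x = 1.58 × 10^-3 M.
% ionization = x/C₀ × 100% = 1.58 × 10^-3/0.0155 × 100% = 10.2%

10.2%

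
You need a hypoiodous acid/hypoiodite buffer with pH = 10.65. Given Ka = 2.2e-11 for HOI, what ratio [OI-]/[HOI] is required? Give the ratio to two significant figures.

pKa = -log(2.2 × 10^-11) = 10.658
pH = pKa + log(r) ⇒ log(r) = 10.65 − 10.658 = -0.008
r = [OI-]/[HOI] = 10^(-0.008) = 0.982

ratio = 0.98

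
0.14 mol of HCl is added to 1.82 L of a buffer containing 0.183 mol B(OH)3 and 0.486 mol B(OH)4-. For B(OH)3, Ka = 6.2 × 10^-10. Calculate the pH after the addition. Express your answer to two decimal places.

After neutralization: n(B(OH)3) = 0.323 mol, n(B(OH)4-) = 0.346 mol.
pKa = −log(6.2 × 10^-10) = 9.208
Henderson–Hasselbalch with mole ratio 0.346/0.323: pH = 9.208 + (+0.030)

pH = 9.24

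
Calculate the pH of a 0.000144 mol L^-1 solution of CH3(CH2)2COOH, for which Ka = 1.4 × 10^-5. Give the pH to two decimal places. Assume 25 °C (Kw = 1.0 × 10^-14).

CH3(CH2)2COOH ⇌ CH3(CH2)2COO- + H+
From the ICE table, Ka = x²/(0.000144 − x) = 1.4 × 10^-5.
Here C₀/Ka ≈ 10.3, so the small-x approximation fails. Use the quadratic:
x = [−1.4e-05 + √(1.4e-05² + 8.06e-09)]/2 = 3.84 × 10^-5 M
pH = −log[H+] = −log(3.84 × 10^-5) = 4.42

pH = 4.42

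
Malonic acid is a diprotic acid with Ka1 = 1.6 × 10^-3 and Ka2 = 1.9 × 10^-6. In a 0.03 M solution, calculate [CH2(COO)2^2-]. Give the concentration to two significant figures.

1.9 × 10^-6 M

First ionization gives [H+] ≈ [CH2(COOH)COO-] = 6.17 × 10^-3 M.
Second step: Ka2 = [H+][CH2(COO)2^2-]/[CH2(COOH)COO-] ≈ [CH2(COO)2^2-] (since [H+] ≈ [CH2(COOH)COO-]).
So [CH2(COO)2^2-] ≈ Ka2.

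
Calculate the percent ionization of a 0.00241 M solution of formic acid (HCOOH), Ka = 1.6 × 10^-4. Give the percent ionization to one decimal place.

HCOOH ⇌ HCOO- + H+; let x = [H+] at equilibrium.
Ka = x²/(C₀ − x); solving the quadratic gives x = 5.46 × 10^-4 M.
Fraction ionized = 5.46 × 10^-4 / 0.00241 = 0.2266 → 22.7%

22.7%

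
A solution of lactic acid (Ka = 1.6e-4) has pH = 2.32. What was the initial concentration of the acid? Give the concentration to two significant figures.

[H+] = 10^(-2.32) = 4.79 × 10^-3 M = x
Ka = x²/(C₀ − x) ⇒ C₀ = x + x²/Ka
C₀ = 4.79 × 10^-3 + (4.79 × 10^-3)²/(1.6 × 10^-4) = 1.48 × 10^-1 M

C₀ = 1.5 × 10^-1 M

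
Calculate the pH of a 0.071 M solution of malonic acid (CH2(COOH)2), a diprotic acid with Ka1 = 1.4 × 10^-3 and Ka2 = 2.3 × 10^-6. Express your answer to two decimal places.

pH = 2.03

Since Ka1 ≫ Ka2, the first ionization dominates [H+].
Ka1 = x²/(0.071 − x) = 1.4 × 10^-3
Solving the quadratic: x = (−Ka1 + √(Ka1² + 4·Ka1·C₀))/2 = 9.29 × 10^-3 M
pH = −log(9.29 × 10^-3) = 2.03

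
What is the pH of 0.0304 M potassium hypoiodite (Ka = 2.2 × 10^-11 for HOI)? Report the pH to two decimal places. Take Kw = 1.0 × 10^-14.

OI- is the conjugate base of the weak acid HOI.
Kb = Kw/Ka = 1.0×10^-14 / 2.2 × 10^-11 = 4.55 × 10^-4
From the ICE table, Kb = [OH-]²/(0.0304 − [OH-]) = 4.55 × 10^-4.
The 5% rule fails; solving [OH-]² + Kb·[OH-] − Kb·C₀ = 0 exactly:
[OH-] = (−Kb + √(Kb² + 4·Kb·C₀))/2 = 3.50 × 10^-3 M
pOH = −log(3.50 × 10^-3) = 2.46; pH = 14.00 − 2.46 = 11.54

pH = 11.54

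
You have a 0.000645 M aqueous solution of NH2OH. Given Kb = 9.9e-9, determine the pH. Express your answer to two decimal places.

NH2OH + H2O ⇌ NH3OH+ + OH-
Kb = x²/(0.000645 − x) = 9.9 × 10^-9
Neglecting x in the denominator: x = √(9.9 × 10^-9 × 0.000645) = 2.53 × 10^-6 M
Check: 0.39% ionized — well under 5%, approximation valid.
pOH = −log(2.53 × 10^-6) = 5.60; pH = 14.00 − 5.60 = 8.40

pH = 8.40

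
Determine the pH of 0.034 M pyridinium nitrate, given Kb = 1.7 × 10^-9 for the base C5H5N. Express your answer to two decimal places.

pH = 3.35

C5H5NH+ is the conjugate acid of the weak base C5H5N.
Ka = Kw/Kb = 1.0×10^-14 / 1.7 × 10^-9 = 5.88 × 10^-6
Ka = x²/(0.034 − x) = 5.88 × 10^-6
Since Ka ≪ C₀, x ≈ √(Ka·C₀) = 4.47 × 10^-4 M.
(x/C₀ = 1.3% < 5%, so the approximation holds.)
pH = −log[H+] = −log(4.47 × 10^-4) = 3.35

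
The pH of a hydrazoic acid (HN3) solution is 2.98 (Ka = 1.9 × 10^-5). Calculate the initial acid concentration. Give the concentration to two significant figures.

C₀ = 5.9 × 10^-2 M

[H+] = 10^(-2.98) = 1.05 × 10^-3 M = x
Ka = x²/(C₀ − x) ⇒ C₀ = x + x²/Ka
C₀ = 1.05 × 10^-3 + (1.05 × 10^-3)²/(1.9 × 10^-5) = 5.91 × 10^-2 M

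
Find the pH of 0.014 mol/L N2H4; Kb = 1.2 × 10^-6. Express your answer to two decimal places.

N2H4 + H2O ⇌ N2H5+ + OH-
Let x = [OH-] at equilibrium. Kb = x²/(0.014 − x).
Assume x ≪ 0.014: x ≈ √(1.2 × 10^-6 × 0.014) = 1.30 × 10^-4 M
Check: 0.93% ionized — well under 5%, approximation valid.
pOH = 3.89, so pH = 14.00 − pOH = 10.11

pH = 10.11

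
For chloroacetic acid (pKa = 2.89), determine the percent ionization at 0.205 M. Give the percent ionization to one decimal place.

7.6%

ClCH2COOH ⇌ ClCH2COO- + H+; let x = [H+] at equilibrium.
Ka = 10^(−2.89) = 1.29 × 10^-3
Solve x² + 0.00129x − 0.000264 = 0 → x = 1.56 × 10^-2 M
Fraction ionized = 1.56 × 10^-2 / 0.205 = 0.0761 → 7.6%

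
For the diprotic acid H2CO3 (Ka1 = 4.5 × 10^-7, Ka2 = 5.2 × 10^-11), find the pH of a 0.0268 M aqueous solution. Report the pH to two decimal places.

Since Ka1 ≫ Ka2, the first ionization dominates [H+].
Ka1 = x²/(0.0268 − x) = 4.5 × 10^-7
x ≈ √(4.5 × 10^-7 × 0.0268) = 1.10 × 10^-4 M
pH = −log(1.10 × 10^-4) = 3.96

pH = 3.96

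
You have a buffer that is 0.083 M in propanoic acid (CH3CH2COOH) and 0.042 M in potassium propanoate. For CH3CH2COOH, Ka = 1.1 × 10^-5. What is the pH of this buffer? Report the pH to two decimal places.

pKa = −log(1.1 × 10^-5) = 4.959
pH = pKa + log([A⁻]/[HA]) = 4.959 + log(0.042/0.083)
pH = 4.959 + (-0.296) = 4.66

pH = 4.66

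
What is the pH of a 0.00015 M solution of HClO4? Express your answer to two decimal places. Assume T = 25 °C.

HClO4 is a strong acid and dissociates completely, so [H+] = 0.00015 M.
pH = -log(0.00015) = 3.82

pH = 3.82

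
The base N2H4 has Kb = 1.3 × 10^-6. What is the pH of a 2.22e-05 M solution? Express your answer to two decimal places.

pH = 8.68

N2H4 + H2O ⇌ N2H5+ + OH-
From the ICE table, Kb = [OH-]²/(2.22e-05 − [OH-]) = 1.3 × 10^-6.
The 5% rule fails; solving [OH-]² + Kb·[OH-] − Kb·C₀ = 0 exactly:
[OH-] = [−1.3e-06 + √(1.3e-06² + 1.15e-10)]/2 = 4.76 × 10^-6 M
pOH = −log(4.76 × 10^-6) = 5.32; pH = 14.00 − 5.32 = 8.68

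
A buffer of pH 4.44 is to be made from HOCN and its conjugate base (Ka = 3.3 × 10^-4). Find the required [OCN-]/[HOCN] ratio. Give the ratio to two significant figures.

pKa = -log(3.3 × 10^-4) = 3.481
pH = pKa + log(r) ⇒ log(r) = 4.44 − 3.481 = +0.959
r = [OCN-]/[HOCN] = 10^(+0.959) = 9.1

ratio = 9.1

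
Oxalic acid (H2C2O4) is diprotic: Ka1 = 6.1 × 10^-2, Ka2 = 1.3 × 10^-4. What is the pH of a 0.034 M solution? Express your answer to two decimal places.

pH = 1.61

Ka1 ≫ Ka2, so treat the first dissociation as the only significant source of H+.
Ka1 = x²/(0.034 − x) = 6.1 × 10^-2
Solving the quadratic: x = (−Ka1 + √(Ka1² + 4·Ka1·C₀))/2 = 2.43 × 10^-2 M
pH = −log(2.43 × 10^-2) = 1.61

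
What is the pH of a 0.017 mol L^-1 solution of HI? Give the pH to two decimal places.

pH = 1.77

HI is a strong acid and dissociates completely, so [H+] = 0.017 M.
pH = -log(0.017) = 1.77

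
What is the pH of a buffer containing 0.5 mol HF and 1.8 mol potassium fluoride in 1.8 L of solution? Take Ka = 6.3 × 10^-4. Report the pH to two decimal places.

pKa = −log(6.3 × 10^-4) = 3.201
Using pH = pKa + log([base]/[acid]) with [base]/[acid] = 1.8/0.5:
pH = 3.201 + (+0.556) = 3.76

pH = 3.76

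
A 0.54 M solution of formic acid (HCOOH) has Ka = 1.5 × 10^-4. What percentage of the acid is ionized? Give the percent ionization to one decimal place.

HCOOH ⇌ HCOO- + H+; let x = [H+] at equilibrium.
x ≈ √(Ka·C₀) = √(1.5 × 10^-4 × 0.54) = 9.00 × 10^-3 M
Fraction ionized = 9.00 × 10^-3 / 0.54 = 0.0167 → 1.7%

1.7%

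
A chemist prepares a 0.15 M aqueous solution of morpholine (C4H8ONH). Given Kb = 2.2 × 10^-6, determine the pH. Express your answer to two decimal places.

pH = 10.76

C4H8ONH + H2O ⇌ C4H8ONH2+ + OH-
From the ICE table, Kb = x²/(0.15 − x) = 2.2 × 10^-6.
Since Kb ≪ C₀, x ≈ √(Kb·C₀) = 5.74 × 10^-4 M.
Check: 0.38% ionized — well under 5%, approximation valid.
pOH = 3.24, so pH = 14.00 − pOH = 10.76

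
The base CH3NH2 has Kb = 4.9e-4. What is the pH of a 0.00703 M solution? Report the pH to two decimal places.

pH = 11.21

CH3NH2 + H2O ⇌ CH3NH3+ + OH-
From the ICE table, Kb = [OH-]²/(0.00703 − [OH-]) = 4.9 × 10^-4.
The 5% rule fails; solving [OH-]² + Kb·[OH-] − Kb·C₀ = 0 exactly:
[OH-] = (−Kb + √(Kb² + 4·Kb·C₀))/2 = 1.63 × 10^-3 M
pOH = −log(1.63 × 10^-3) = 2.79; pH = 14.00 − 2.79 = 11.21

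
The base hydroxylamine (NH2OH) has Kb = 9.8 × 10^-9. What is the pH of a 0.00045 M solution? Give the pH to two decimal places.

pH = 8.32

NH2OH + H2O ⇌ NH3OH+ + OH-
Kb = x²/(0.00045 − x) = 9.8 × 10^-9
Assume x ≪ 0.00045: x ≈ √(9.8 × 10^-9 × 0.00045) = 2.10 × 10^-6 M
(x/C₀ = 0.47% < 5%, so the approximation holds.)
pOH = −log(2.10 × 10^-6) = 5.68; pH = 14.00 − 5.68 = 8.32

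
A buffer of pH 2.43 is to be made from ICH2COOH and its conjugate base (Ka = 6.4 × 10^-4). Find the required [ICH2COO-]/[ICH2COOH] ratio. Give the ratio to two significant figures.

pKa = -log(6.4 × 10^-4) = 3.194
pH = pKa + log(r) ⇒ log(r) = 2.43 − 3.194 = -0.764
r = [ICH2COO-]/[ICH2COOH] = 10^(-0.764) = 0.172

ratio = 0.17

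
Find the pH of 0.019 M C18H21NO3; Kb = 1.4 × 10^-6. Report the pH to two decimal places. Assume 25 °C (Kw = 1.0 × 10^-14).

C18H21NO3 + H2O ⇌ C18H22NO3+ + OH-
From the ICE table, Kb = x²/(0.019 − x) = 1.4 × 10^-6.
Since Kb ≪ C₀, x ≈ √(Kb·C₀) = 1.63 × 10^-4 M.
Check: 0.86% ionized — well under 5%, approximation valid.
pOH = −log(1.63 × 10^-4) = 3.79; pH = 14.00 − 3.79 = 10.21

pH = 10.21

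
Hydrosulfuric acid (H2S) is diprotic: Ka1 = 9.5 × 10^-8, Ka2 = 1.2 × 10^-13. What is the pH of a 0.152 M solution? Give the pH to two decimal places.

pH = 3.92

Since Ka1 ≫ Ka2, the first ionization dominates [H+].
Ka1 = x²/(0.152 − x) = 9.5 × 10^-8
x ≈ √(9.5 × 10^-8 × 0.152) = 1.20 × 10^-4 M
pH = −log(1.20 × 10^-4) = 3.92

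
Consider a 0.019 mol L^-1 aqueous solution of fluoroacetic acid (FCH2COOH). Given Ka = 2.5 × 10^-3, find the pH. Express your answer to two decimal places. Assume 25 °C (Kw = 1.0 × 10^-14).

pH = 2.24

FCH2COOH ⇌ FCH2COO- + H+
Ka = [H+]²/(0.019 − [H+]) = 2.5 × 10^-3
Here C₀/Ka ≈ 7.6, so the small-[H+] approximation fails. Use the quadratic:
[H+] = [−0.0025 + √(0.0025² + 0.00019)]/2 = 5.75 × 10^-3 M
pH = −log(5.75 × 10^-3) = 2.24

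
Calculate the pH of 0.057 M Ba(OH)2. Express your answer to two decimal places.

Ba(OH)2 is a strong base (each formula unit releases 2 OH-); [OH-] = 0.114 M.
pOH = -log(0.114) = 0.94
pH = 14.00 - 0.94 = 13.06

pH = 13.06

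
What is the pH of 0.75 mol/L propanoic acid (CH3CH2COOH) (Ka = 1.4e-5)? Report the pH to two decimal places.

pH = 2.49

CH3CH2COOH ⇌ CH3CH2COO- + H+
From the ICE table, Ka = x²/(0.75 − x) = 1.4 × 10^-5.
Neglecting x in the denominator: x = √(1.4 × 10^-5 × 0.75) = 3.24 × 10^-3 M
(x/C₀ = 0.43% < 5%, so the approximation holds.)
pH = −log[H+] = −log(3.24 × 10^-3) = 2.49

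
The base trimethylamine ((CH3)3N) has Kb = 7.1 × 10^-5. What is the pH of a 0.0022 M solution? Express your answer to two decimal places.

pH = 10.56

(CH3)3N + H2O ⇌ (CH3)3NH+ + OH-
From the ICE table, Kb = [OH-]²/(0.0022 − [OH-]) = 7.1 × 10^-5.
[OH-] is not negligible relative to C₀; solve [OH-]² + 7.1e-05·[OH-] − 1.56e-07 = 0.
[OH-] = [−7.1e-05 + √(7.1e-05² + 6.25e-07)]/2 = 3.61 × 10^-4 M
pOH = −log(3.61 × 10^-4) = 3.44; pH = 14.00 − 3.44 = 10.56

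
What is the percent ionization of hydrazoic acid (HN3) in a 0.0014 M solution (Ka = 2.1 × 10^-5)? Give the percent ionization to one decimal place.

HN3 ⇌ N3- + H+; let x = [H+] at equilibrium.
Ka = x²/(C₀ − x); solving the quadratic gives x = 1.61 × 10^-4 M.
% ionization = x/C₀ × 100% = 1.61 × 10^-4/0.0014 × 100% = 11.5%

11.5%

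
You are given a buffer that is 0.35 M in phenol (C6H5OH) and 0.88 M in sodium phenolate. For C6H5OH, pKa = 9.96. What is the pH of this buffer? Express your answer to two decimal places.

pH = 10.36

pH = pKa + log([A⁻]/[HA]) = 9.96 + log(0.88/0.35)
pH = 9.96 + (+0.400) = 10.36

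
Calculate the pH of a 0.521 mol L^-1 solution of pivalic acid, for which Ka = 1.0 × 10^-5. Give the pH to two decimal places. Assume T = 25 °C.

(CH3)3CCOOH ⇌ (CH3)3CCOO- + H+
From the ICE table, Ka = [H+]²/(0.521 − [H+]) = 1.0 × 10^-5.
Since Ka ≪ C₀, [H+] ≈ √(Ka·C₀) = 2.28 × 10^-3 M.
([H+]/C₀ = 0.44% < 5%, so the approximation holds.)
pH = −log(2.28 × 10^-3) = 2.64

pH = 2.64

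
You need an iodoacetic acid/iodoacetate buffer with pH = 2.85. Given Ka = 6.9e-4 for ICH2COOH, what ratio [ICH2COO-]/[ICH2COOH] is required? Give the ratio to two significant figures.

ratio = 0.49

pKa = -log(6.9 × 10^-4) = 3.161
pH = pKa + log(r) ⇒ log(r) = 2.85 − 3.161 = -0.311
r = [ICH2COO-]/[ICH2COOH] = 10^(-0.311) = 0.489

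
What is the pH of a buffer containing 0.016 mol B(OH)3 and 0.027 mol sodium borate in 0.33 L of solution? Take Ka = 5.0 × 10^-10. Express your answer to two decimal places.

pH = 9.53

pKa = −log(5.0 × 10^-10) = 9.301
Henderson–Hasselbalch: pH = pKa + log([B(OH)4-]/[B(OH)3]) = 9.301 + log(0.027/0.016)
pH = 9.301 + (+0.227) = 9.53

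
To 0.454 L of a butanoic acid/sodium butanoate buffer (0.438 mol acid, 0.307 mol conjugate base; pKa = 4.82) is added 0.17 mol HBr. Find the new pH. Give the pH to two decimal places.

Added H+ converts CH3(CH2)2COO- to CH3(CH2)2COOH: CH3(CH2)2COOH → 0.608 mol, CH3(CH2)2COO- → 0.137 mol.
Henderson–Hasselbalch with mole ratio 0.137/0.608: pH = 4.82 + (-0.647)

pH = 4.17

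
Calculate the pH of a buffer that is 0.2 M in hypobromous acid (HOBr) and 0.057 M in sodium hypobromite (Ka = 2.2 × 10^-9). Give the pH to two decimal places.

pKa = −log(2.2 × 10^-9) = 8.658
Using pH = pKa + log([base]/[acid]) with [base]/[acid] = 0.057/0.2:
pH = 8.658 + (-0.545) = 8.11

pH = 8.11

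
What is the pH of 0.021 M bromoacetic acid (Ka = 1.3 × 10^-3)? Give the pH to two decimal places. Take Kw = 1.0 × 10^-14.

pH = 2.34

BrCH2COOH ⇌ BrCH2COO- + H+
From the ICE table, Ka = [H+]²/(0.021 − [H+]) = 1.3 × 10^-3.
The 5% rule fails; solving [H+]² + Ka·[H+] − Ka·C₀ = 0 exactly:
[H+] = [−0.0013 + √(0.0013² + 0.000109)]/2 = 4.62 × 10^-3 M
pH = −log(4.62 × 10^-3) = 2.34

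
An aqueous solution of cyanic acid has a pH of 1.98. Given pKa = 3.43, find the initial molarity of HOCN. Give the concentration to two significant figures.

[H+] = 10^(-1.98) = 1.05 × 10^-2 M = x
Ka = 10^(−3.43) = 3.72 × 10^-4
Ka = x²/(C₀ − x) ⇒ C₀ = x + x²/Ka
C₀ = 1.05 × 10^-2 + (1.05 × 10^-2)²/(3.72 × 10^-4) = 3.07 × 10^-1 M

C₀ = 3.1 × 10^-1 M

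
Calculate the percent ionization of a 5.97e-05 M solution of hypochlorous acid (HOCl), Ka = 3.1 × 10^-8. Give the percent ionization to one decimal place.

HOCl ⇌ OCl- + H+; let x = [H+] at equilibrium.
x ≈ √(Ka·C₀) = √(3.1 × 10^-8 × 5.97e-05) = 1.36 × 10^-6 M
% ionization = x/C₀ × 100% = 1.36 × 10^-6/5.97e-05 × 100% = 2.3%

2.3%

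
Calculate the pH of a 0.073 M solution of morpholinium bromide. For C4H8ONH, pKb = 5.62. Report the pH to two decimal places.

C4H8ONH2+ is the conjugate acid of the weak base C4H8ONH.
Kb = 10^(−5.62) = 2.40 × 10^-6
Ka = Kw/Kb = 1.0×10^-14 / 2.40 × 10^-6 = 4.17 × 10^-9
Ka = [H+]²/(0.073 − [H+]) = 4.17 × 10^-9
Neglecting [H+] in the denominator: [H+] = √(4.17 × 10^-9 × 0.073) = 1.74 × 10^-5 M
([H+]/C₀ = 0.024% < 5%, so the approximation holds.)
pH = −log(1.74 × 10^-5) = 4.76

pH = 4.76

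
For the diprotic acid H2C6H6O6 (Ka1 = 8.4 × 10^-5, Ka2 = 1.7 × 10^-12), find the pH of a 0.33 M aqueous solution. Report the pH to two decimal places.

Ka1 ≫ Ka2, so treat the first dissociation as the only significant source of H+.
Ka1 = x²/(0.33 − x) = 8.4 × 10^-5
x ≈ √(8.4 × 10^-5 × 0.33) = 5.26 × 10^-3 M
pH = −log(5.26 × 10^-3) = 2.28

pH = 2.28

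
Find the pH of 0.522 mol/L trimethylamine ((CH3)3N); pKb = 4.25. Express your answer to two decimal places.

pH = 11.73

(CH3)3N + H2O ⇌ (CH3)3NH+ + OH-
Kb = 10^(−4.25) = 5.62 × 10^-5
From the ICE table, Kb = [OH-]²/(0.522 − [OH-]) = 5.62 × 10^-5.
Neglecting [OH-] in the denominator: [OH-] = √(5.62 × 10^-5 × 0.522) = 5.42 × 10^-3 M
Check: 1% ionized — well under 5%, approximation valid.
pOH = 2.27, so pH = 14.00 − pOH = 11.73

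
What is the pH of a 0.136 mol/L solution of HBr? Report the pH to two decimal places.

HBr is a strong acid and dissociates completely, so [H+] = 0.136 M.
pH = -log(0.136) = 0.87

pH = 0.87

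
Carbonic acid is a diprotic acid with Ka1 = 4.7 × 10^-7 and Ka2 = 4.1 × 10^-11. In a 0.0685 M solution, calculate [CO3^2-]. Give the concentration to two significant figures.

4.1 × 10^-11 M

First ionization gives [H+] ≈ [HCO3-] = 1.79 × 10^-4 M.
Second step: Ka2 = [H+][CO3^2-]/[HCO3-] ≈ [CO3^2-] (since [H+] ≈ [HCO3-]).
So [CO3^2-] ≈ Ka2.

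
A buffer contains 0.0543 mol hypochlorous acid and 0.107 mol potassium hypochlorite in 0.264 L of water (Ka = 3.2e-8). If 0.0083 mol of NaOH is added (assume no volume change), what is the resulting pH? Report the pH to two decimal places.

After neutralization: n(HOCl) = 0.046 mol, n(OCl-) = 0.115 mol.
pKa = −log(3.2 × 10^-8) = 7.495
pH = pKa + log([A⁻]/[HA]) = 7.495 + log(0.115/0.046) = 7.495 +0.398

pH = 7.89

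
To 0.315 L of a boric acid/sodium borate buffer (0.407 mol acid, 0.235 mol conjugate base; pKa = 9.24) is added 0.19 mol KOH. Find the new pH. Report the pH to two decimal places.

After neutralization: n(B(OH)3) = 0.217 mol, n(B(OH)4-) = 0.425 mol.
pH = pKa + log([A⁻]/[HA]) = 9.24 + log(0.425/0.217) = 9.24 +0.292

pH = 9.53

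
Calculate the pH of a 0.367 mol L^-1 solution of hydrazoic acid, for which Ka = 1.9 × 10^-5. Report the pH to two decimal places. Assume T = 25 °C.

pH = 2.58

HN3 ⇌ N3- + H+
From the ICE table, Ka = x²/(0.367 − x) = 1.9 × 10^-5.
Assume x ≪ 0.367: x ≈ √(1.9 × 10^-5 × 0.367) = 2.64 × 10^-3 M
pH = −log[H+] = −log(2.64 × 10^-3) = 2.58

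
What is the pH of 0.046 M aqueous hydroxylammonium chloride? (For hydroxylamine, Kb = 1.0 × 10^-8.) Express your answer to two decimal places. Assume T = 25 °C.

NH3OH+ is the conjugate acid of the weak base NH2OH.
Ka = Kw/Kb = 1.0×10^-14 / 1.0 × 10^-8 = 1.00 × 10^-6
Ka = [H+]²/(0.046 − [H+]) = 1.00 × 10^-6
Since Ka ≪ C₀, [H+] ≈ √(Ka·C₀) = 2.14 × 10^-4 M.
Check: 0.47% ionized — well under 5%, approximation valid.
pH = −log[H+] = −log(2.14 × 10^-4) = 3.67

pH = 3.67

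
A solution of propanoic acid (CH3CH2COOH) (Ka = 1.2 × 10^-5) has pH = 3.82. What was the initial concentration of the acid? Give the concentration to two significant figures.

[H+] = 10^(-3.82) = 1.51 × 10^-4 M = x
Ka = x²/(C₀ − x) ⇒ C₀ = x + x²/Ka
C₀ = 1.51 × 10^-4 + (1.51 × 10^-4)²/(1.2 × 10^-5) = 2.05 × 10^-3 M

C₀ = 2.1 × 10^-3 M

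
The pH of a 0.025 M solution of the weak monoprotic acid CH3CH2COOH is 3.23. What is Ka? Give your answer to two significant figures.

[H+] = 10^(-3.23) = 5.89 × 10^-4 M
At equilibrium [HA] = 0.025 − 5.89 × 10^-4 = 2.44 × 10^-2 M
Ka = [H+][A-]/[HA] = (5.89 × 10^-4)² / 2.44 × 10^-2 = 1.4 × 10^-5

Ka = 1.4 × 10^-5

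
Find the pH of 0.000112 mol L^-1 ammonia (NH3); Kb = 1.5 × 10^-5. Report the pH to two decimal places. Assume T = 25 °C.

pH = 9.53

NH3 + H2O ⇌ NH4+ + OH-
Kb = x²/(0.000112 − x) = 1.5 × 10^-5
The 5% rule fails; solving x² + Kb·x − Kb·C₀ = 0 exactly:
x = [−1.5e-05 + √(1.5e-05² + 6.72e-09)]/2 = 3.42 × 10^-5 M
pOH = 4.47, so pH = 14.00 − pOH = 9.53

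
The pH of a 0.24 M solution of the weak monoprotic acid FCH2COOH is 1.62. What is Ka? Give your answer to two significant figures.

[H+] = 10^(-1.62) = 2.40 × 10^-2 M
At equilibrium [HA] = 0.24 − 2.40 × 10^-2 = 2.16 × 10^-1 M
Ka = [H+][A-]/[HA] = (2.40 × 10^-2)² / 2.16 × 10^-1 = 2.7 × 10^-3

Ka = 2.7 × 10^-3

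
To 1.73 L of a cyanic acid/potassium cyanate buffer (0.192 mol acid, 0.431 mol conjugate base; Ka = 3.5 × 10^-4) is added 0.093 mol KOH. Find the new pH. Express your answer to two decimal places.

OH- converts HOCN to OCN-: HOCN → 0.099 mol, OCN- → 0.524 mol.
pKa = −log(3.5 × 10^-4) = 3.456
Henderson–Hasselbalch with mole ratio 0.524/0.099: pH = 3.456 + (+0.724)

pH = 4.18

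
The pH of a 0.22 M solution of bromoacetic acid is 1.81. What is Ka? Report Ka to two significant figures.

Ka = 1.2 × 10^-3

[H+] = 10^(-1.81) = 1.55 × 10^-2 M
At equilibrium [HA] = 0.22 − 1.55 × 10^-2 = 2.05 × 10^-1 M
Ka = [H+][A-]/[HA] = (1.55 × 10^-2)² / 2.05 × 10^-1 = 1.2 × 10^-3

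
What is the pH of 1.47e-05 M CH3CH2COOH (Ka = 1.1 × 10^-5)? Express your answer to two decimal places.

pH = 5.08

CH3CH2COOH ⇌ CH3CH2COO- + H+
Ka = x²/(1.47e-05 − x) = 1.1 × 10^-5
The 5% rule fails; solving x² + Ka·x − Ka·C₀ = 0 exactly:
x = (−Ka + √(Ka² + 4·Ka·C₀))/2 = 8.35 × 10^-6 M
pH = −log(8.35 × 10^-6) = 5.08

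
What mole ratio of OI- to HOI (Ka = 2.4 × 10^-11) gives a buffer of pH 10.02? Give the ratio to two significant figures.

pKa = -log(2.4 × 10^-11) = 10.620
pH = pKa + log(r) ⇒ log(r) = 10.02 − 10.620 = -0.600
r = [OI-]/[HOI] = 10^(-0.600) = 0.251

ratio = 0.25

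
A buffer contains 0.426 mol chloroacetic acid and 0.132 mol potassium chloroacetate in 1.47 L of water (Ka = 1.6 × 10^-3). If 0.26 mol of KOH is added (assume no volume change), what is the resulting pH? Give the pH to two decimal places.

pH = 3.17

OH- converts ClCH2COOH to ClCH2COO-: ClCH2COOH → 0.166 mol, ClCH2COO- → 0.392 mol.
pKa = −log(1.6 × 10^-3) = 2.796
pH = pKa + log([A⁻]/[HA]) = 2.796 + log(0.392/0.166) = 2.796 +0.373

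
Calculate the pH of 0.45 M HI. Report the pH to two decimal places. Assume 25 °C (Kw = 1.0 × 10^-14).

HI is a strong acid and dissociates completely, so [H+] = 0.45 M.
pH = -log(0.45) = 0.35

pH = 0.35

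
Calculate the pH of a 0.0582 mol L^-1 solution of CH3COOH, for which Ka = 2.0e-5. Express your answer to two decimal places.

CH3COOH ⇌ CH3COO- + H+
Ka = x²/(0.0582 − x) = 2.0 × 10^-5
Since Ka ≪ C₀, x ≈ √(Ka·C₀) = 1.08 × 10^-3 M.
Check: 1.9% ionized — well under 5%, approximation valid.
pH = −log[H+] = −log(1.08 × 10^-3) = 2.97

pH = 2.97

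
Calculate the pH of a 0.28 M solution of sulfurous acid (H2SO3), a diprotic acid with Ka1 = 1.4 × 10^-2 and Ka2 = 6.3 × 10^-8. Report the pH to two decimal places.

pH = 1.25

Ka1 ≫ Ka2, so treat the first dissociation as the only significant source of H+.
Ka1 = x²/(0.28 − x) = 1.4 × 10^-2
Solving the quadratic: x = (−Ka1 + √(Ka1² + 4·Ka1·C₀))/2 = 5.60 × 10^-2 M
pH = −log(5.60 × 10^-2) = 1.25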